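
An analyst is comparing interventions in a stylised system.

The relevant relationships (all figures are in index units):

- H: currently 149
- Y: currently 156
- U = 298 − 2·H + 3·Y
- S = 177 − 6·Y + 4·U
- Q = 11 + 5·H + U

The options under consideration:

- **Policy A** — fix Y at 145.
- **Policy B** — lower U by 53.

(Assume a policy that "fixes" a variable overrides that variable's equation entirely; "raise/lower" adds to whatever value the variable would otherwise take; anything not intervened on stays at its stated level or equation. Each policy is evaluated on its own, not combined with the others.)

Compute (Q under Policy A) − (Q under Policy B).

Policy A (Y := 145):
  H = 149
  Y = 145
  U = 298 − 2·149 + 3·145 = 435
  Q = 11 + 5·149 + 435 = 1191
Policy B (U − 53):
  H = 149
  Y = 156
  U = 298 − 2·149 + 3·156 (−53 from intervention) = 415
  Q = 11 + 5·149 + 415 = 1171
Q: 1191 − 1171 = 20

20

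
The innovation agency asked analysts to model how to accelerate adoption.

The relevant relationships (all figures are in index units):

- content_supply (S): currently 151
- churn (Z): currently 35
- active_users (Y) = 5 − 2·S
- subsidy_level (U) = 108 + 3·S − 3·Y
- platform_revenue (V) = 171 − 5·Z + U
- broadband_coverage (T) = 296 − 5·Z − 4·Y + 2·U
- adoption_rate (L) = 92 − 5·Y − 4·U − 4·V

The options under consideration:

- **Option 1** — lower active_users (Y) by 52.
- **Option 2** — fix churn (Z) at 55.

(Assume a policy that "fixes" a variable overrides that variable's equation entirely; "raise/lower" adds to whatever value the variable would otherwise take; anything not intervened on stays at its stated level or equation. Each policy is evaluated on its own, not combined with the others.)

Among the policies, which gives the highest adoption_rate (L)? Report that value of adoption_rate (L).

Option 1 (Y − 52):
  S = 151
  Z = 35
  Y = 5 − 2·151 (−52 from intervention) = -349
  U = 108 + 3·151 − 3·(-349) = 1608
  V = 171 − 5·35 + 1608 = 1604
  L = 92 − 5·(-349) − 4·1608 − 4·1604 = -11011
Option 2 (Z := 55):
  S = 151
  Z = 55
  Y = 5 − 2·151 = -297
  U = 108 + 3·151 − 3·(-297) = 1452
  V = 171 − 5·55 + 1452 = 1348
  L = 92 − 5·(-297) − 4·1452 − 4·1348 = -9623
Comparing — Option 1: L=-11011, Option 2: L=-9623. Highest is -9623 (Option 2).

-9623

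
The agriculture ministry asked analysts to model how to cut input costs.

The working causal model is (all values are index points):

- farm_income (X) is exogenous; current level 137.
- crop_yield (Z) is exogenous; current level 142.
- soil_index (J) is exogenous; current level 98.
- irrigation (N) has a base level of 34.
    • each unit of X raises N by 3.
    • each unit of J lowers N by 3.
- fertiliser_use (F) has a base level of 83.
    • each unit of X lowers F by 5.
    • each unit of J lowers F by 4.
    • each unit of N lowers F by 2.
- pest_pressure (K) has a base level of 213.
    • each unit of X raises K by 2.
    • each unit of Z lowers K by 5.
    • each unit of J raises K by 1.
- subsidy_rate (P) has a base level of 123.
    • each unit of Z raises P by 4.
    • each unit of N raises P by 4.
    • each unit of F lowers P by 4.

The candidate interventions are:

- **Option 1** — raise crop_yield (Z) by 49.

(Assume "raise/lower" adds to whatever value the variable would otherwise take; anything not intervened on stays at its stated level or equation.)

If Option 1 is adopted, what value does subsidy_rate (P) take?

Option 1 (Z + 49):
  X = 137
  Z = 142 + 49 = 191
  J = 98
  N = 34 + 3·137 − 3·98 = 151
  F = 83 − 5·137 − 4·98 − 2·151 = -1296
  P = 123 + 4·191 + 4·151 − 4·(-1296) = 6675

6675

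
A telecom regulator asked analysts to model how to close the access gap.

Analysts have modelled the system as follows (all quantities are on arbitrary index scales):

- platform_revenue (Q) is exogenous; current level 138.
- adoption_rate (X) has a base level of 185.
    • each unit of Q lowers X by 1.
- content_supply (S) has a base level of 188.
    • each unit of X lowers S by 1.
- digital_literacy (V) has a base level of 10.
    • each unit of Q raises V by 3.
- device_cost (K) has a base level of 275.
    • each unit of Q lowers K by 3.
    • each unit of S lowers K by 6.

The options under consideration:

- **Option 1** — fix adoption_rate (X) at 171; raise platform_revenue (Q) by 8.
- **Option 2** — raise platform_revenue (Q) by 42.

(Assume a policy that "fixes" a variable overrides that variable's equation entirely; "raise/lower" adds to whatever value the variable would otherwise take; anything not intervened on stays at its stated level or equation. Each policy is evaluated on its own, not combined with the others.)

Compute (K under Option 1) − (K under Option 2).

Option 1 (X := 171, Q + 8):
  Q = 138 + 8 = 146
  X = 171
  S = 188 − 171 = 17
  K = 275 − 3·146 − 6·17 = -265
Option 2 (Q + 42):
  Q = 138 + 42 = 180
  X = 185 − 180 = 5
  S = 188 − 5 = 183
  K = 275 − 3·180 − 6·183 = -1363
K: -265 − (-1363) = 1098

1098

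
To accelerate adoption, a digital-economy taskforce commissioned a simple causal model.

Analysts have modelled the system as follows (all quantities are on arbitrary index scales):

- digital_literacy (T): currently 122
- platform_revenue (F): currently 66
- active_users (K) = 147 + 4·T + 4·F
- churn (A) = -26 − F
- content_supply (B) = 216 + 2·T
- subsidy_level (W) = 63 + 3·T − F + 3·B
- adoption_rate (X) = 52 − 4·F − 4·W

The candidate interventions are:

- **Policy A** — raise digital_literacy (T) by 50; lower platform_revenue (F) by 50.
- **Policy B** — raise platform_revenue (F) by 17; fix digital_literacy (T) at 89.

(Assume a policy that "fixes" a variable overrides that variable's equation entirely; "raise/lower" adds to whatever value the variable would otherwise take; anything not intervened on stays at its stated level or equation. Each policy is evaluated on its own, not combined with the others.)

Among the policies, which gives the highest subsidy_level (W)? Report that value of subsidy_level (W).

2243

Policy A (T + 50, F − 50):
  T = 122 + 50 = 172
  F = 66 − 50 = 16
  B = 216 + 2·172 = 560
  W = 63 + 3·172 − 16 + 3·560 = 2243
Policy B (F + 17, T := 89):
  T = 89
  F = 66 + 17 = 83
  B = 216 + 2·89 = 394
  W = 63 + 3·89 − 83 + 3·394 = 1429
Comparing — Policy A: W=2243, Policy B: W=1429. Highest is 2243 (Policy A).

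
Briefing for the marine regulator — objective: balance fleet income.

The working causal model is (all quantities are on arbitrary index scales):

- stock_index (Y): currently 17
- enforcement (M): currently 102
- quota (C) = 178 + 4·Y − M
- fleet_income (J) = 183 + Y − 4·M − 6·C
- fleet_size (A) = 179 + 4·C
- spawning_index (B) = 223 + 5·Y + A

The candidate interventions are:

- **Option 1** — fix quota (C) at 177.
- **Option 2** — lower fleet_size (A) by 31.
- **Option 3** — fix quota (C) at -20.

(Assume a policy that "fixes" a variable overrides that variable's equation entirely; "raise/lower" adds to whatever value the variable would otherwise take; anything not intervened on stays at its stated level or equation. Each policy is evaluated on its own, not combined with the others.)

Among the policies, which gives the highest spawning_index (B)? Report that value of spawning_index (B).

Option 1 (C := 177):
  Y = 17
  M = 102
  C = 177
  A = 179 + 4·177 = 887
  B = 223 + 5·17 + 887 = 1195
Option 2 (A − 31):
  Y = 17
  M = 102
  C = 178 + 4·17 − 102 = 144
  A = 179 + 4·144 (−31 from intervention) = 724
  B = 223 + 5·17 + 724 = 1032
Option 3 (C := -20):
  Y = 17
  M = 102
  C = -20
  A = 179 + 4·(-20) = 99
  B = 223 + 5·17 + 99 = 407
Comparing — Option 1: B=1195, Option 2: B=1032, Option 3: B=407. Highest is 1195 (Option 1).

1195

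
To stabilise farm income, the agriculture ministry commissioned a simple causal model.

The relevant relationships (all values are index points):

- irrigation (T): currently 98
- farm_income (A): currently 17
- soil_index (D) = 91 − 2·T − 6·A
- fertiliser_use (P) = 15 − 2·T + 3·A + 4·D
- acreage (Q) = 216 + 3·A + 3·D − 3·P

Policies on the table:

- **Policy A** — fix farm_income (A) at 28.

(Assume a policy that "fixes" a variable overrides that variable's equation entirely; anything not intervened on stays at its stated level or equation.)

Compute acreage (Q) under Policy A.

Policy A (A := 28):
  T = 98
  A = 28
  D = 91 − 2·98 − 6·28 = -273
  P = 15 − 2·98 + 3·28 + 4·(-273) = -1189
  Q = 216 + 3·28 + 3·(-273) − 3·(-1189) = 3048

3048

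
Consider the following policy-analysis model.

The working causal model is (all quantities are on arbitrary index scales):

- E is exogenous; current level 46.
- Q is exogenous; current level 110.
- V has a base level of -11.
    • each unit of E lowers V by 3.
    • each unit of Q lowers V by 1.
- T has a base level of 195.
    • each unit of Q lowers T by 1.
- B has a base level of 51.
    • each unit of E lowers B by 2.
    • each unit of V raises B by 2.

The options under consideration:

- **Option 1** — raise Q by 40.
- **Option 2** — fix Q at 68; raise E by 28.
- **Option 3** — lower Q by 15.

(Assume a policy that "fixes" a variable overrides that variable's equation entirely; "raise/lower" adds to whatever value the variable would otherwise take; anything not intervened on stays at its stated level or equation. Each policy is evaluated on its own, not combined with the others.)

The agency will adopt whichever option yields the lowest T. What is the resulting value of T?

45

Option 1 (Q + 40):
  Q = 110 + 40 = 150
  T = 195 − 150 = 45
Option 2 (Q := 68, E + 28):
  Q = 68
  T = 195 − 68 = 127
Option 3 (Q − 15):
  Q = 110 − 15 = 95
  T = 195 − 95 = 100
Comparing — Option 1: T=45, Option 2: T=127, Option 3: T=100. Lowest is 45 (Option 1).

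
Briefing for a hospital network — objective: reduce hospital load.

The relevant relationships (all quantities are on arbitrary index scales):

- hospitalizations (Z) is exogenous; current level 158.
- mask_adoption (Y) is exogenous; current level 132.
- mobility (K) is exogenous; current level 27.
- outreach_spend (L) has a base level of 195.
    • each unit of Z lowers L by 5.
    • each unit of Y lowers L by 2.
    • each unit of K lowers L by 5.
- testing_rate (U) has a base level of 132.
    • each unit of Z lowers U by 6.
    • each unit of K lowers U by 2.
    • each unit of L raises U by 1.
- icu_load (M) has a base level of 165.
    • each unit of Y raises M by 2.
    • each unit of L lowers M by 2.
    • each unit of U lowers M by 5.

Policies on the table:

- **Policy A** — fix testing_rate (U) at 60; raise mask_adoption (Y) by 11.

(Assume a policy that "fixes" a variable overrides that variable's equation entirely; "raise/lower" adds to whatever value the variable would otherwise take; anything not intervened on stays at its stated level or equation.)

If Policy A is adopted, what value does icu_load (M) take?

Policy A (U := 60, Y + 11):
  Z = 158
  Y = 132 + 11 = 143
  K = 27
  L = 195 − 5·158 − 2·143 − 5·27 = -1016
  U = 60
  M = 165 + 2·143 − 2·(-1016) − 5·60 = 2183

2183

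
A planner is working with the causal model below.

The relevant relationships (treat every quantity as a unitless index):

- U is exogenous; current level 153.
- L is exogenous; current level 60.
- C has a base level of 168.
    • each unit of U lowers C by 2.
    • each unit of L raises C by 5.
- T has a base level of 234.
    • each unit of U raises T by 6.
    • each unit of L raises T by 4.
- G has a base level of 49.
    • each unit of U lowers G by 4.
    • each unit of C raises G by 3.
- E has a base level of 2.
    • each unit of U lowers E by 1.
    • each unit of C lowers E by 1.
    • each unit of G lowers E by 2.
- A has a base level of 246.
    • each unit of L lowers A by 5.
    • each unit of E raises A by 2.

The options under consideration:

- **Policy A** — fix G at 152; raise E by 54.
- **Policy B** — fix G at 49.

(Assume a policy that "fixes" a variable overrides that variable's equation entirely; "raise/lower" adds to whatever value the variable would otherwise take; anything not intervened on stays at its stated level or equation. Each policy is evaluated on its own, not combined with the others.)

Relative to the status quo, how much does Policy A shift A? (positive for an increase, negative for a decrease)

Baseline:
  U = 153
  L = 60
  C = 168 − 2·153 + 5·60 = 162
  G = 49 − 4·153 + 3·162 = -77
  E = 2 − 153 − 162 − 2·(-77) = -159
  A = 246 − 5·60 + 2·(-159) = -372
Policy A (G := 152, E + 54):
  U = 153
  L = 60
  C = 168 − 2·153 + 5·60 = 162
  G = 152
  E = 2 − 153 − 162 − 2·152 (+54 from intervention) = -563
  A = 246 − 5·60 + 2·(-563) = -1180
Change in A: -1180 − (-372) = -808

-808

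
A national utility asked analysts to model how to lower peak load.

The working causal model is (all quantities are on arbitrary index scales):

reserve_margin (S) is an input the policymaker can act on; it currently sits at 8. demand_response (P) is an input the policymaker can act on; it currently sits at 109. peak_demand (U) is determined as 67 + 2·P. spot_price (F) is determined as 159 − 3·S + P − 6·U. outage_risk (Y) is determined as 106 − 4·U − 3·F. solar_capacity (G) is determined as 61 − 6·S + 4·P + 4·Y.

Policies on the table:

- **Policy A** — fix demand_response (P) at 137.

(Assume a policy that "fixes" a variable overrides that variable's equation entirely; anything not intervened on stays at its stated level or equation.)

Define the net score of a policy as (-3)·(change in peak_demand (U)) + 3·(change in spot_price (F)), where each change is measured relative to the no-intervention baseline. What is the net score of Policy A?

Baseline:
  S = 8
  P = 109
  U = 67 + 2·109 = 285
  F = 159 − 3·8 + 109 − 6·285 = -1466
Policy A (P := 137):
  S = 8
  P = 137
  U = 67 + 2·137 = 341
  F = 159 − 3·8 + 137 − 6·341 = -1774
ΔU = 341 − 285 = 56; ΔF = -1774 − (-1466) = -308
Score = (-3)·56 + 3·(-308) = -1092

-1092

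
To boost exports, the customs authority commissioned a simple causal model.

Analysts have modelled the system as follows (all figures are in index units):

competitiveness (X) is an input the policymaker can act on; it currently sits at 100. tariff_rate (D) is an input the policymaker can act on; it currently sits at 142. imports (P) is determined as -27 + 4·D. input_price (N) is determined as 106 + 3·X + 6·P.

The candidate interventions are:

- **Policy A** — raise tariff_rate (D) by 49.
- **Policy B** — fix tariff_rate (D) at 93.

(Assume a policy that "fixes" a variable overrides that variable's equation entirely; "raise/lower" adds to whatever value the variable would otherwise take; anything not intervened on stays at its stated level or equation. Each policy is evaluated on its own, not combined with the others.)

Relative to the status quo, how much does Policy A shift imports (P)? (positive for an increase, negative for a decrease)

196

Baseline:
  D = 142
  P = -27 + 4·142 = 541
Policy A (D + 49):
  D = 142 + 49 = 191
  P = -27 + 4·191 = 737
Change in P: 737 − 541 = 196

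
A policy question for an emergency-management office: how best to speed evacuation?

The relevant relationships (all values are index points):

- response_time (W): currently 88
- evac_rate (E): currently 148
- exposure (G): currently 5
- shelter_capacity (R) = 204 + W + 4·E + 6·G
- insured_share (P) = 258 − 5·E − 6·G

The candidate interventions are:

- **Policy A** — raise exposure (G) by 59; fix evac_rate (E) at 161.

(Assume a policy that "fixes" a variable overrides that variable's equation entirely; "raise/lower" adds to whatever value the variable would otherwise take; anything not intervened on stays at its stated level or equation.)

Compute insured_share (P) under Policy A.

Policy A (G + 59, E := 161):
  E = 161
  G = 5 + 59 = 64
  P = 258 − 5·161 − 6·64 = -931

-931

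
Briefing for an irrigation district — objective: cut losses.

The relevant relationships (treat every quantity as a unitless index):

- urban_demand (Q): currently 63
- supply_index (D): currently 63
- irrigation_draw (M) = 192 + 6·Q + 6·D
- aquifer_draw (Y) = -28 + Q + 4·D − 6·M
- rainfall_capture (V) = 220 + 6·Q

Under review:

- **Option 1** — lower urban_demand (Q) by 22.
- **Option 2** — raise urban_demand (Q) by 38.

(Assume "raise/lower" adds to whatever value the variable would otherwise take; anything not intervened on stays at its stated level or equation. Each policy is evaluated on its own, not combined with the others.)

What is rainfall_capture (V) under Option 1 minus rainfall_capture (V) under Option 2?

Option 1 (Q − 22):
  Q = 63 − 22 = 41
  V = 220 + 6·41 = 466
Option 2 (Q + 38):
  Q = 63 + 38 = 101
  V = 220 + 6·101 = 826
V: 466 − 826 = -360

-360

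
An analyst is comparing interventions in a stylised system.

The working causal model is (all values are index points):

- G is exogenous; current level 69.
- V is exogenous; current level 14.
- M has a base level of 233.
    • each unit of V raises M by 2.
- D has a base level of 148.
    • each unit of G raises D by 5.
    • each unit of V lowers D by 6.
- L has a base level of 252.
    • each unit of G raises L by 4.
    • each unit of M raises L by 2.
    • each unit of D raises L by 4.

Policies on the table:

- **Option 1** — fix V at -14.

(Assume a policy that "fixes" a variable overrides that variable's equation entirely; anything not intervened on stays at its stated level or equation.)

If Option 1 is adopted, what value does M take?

205

Option 1 (V := -14):
  V = -14
  M = 233 + 2·(-14) = 205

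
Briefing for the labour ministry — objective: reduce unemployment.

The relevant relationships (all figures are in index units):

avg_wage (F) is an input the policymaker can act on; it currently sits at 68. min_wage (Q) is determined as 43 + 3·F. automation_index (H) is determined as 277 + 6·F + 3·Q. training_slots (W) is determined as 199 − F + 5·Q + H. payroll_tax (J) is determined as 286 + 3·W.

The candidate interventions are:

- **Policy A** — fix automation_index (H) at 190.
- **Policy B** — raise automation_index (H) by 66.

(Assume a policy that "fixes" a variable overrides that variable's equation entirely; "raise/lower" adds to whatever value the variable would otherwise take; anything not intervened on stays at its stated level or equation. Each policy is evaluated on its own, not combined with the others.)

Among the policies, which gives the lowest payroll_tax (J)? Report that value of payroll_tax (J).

Policy A (H := 190):
  F = 68
  Q = 43 + 3·68 = 247
  H = 190
  W = 199 − 68 + 5·247 + 190 = 1556
  J = 286 + 3·1556 = 4954
Policy B (H + 66):
  F = 68
  Q = 43 + 3·68 = 247
  H = 277 + 6·68 + 3·247 (+66 from intervention) = 1492
  W = 199 − 68 + 5·247 + 1492 = 2858
  J = 286 + 3·2858 = 8860
Comparing — Policy A: J=4954, Policy B: J=8860. Lowest is 4954 (Policy A).

4954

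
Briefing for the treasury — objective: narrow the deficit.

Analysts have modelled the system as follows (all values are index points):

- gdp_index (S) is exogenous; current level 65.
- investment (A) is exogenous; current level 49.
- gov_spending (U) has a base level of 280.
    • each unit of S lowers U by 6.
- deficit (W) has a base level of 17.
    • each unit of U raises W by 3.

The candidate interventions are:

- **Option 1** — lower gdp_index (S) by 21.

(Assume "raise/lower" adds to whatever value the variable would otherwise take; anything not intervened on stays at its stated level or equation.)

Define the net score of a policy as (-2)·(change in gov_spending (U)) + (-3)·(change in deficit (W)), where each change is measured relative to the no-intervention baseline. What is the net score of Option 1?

Baseline:
  S = 65
  U = 280 − 6·65 = -110
  W = 17 + 3·(-110) = -313
Option 1 (S − 21):
  S = 65 − 21 = 44
  U = 280 − 6·44 = 16
  W = 17 + 3·16 = 65
ΔU = 16 − (-110) = 126; ΔW = 65 − (-313) = 378
Score = (-2)·126 + (-3)·378 = -1386

-1386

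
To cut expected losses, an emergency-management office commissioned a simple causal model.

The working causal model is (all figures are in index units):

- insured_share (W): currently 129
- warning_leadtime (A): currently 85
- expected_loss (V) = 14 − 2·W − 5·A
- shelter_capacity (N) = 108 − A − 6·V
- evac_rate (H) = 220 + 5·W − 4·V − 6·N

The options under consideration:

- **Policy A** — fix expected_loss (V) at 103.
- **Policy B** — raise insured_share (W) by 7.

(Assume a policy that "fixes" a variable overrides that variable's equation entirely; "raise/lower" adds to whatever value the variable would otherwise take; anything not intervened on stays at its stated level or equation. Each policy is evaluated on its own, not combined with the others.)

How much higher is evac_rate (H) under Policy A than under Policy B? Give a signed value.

Policy A (V := 103):
  W = 129
  A = 85
  V = 103
  N = 108 − 85 − 6·103 = -595
  H = 220 + 5·129 − 4·103 − 6·(-595) = 4023
Policy B (W + 7):
  W = 129 + 7 = 136
  A = 85
  V = 14 − 2·136 − 5·85 = -683
  N = 108 − 85 − 6·(-683) = 4121
  H = 220 + 5·136 − 4·(-683) − 6·4121 = -21094
H: 4023 − (-21094) = 25117

25117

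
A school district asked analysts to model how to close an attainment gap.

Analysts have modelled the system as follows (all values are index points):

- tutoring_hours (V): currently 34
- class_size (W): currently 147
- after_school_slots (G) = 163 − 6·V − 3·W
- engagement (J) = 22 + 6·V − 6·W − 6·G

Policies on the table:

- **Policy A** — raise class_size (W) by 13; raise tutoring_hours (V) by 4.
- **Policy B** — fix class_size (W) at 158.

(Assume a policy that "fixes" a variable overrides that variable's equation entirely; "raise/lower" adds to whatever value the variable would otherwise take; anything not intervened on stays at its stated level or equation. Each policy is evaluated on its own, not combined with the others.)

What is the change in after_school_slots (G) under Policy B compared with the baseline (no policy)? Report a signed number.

Baseline:
  V = 34
  W = 147
  G = 163 − 6·34 − 3·147 = -482
Policy B (W := 158):
  V = 34
  W = 158
  G = 163 − 6·34 − 3·158 = -515
Change in G: -515 − (-482) = -33

-33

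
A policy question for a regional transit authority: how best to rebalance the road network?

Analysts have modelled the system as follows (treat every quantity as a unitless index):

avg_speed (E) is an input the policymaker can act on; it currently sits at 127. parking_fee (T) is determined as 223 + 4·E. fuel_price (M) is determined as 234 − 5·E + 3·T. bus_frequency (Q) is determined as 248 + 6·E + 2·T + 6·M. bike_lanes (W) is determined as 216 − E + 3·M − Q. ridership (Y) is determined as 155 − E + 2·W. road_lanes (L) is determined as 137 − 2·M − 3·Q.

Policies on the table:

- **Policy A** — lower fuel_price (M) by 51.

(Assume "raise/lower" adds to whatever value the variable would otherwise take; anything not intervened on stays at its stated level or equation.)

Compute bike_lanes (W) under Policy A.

-7606

Policy A (M − 51):
  E = 127
  T = 223 + 4·127 = 731
  M = 234 − 5·127 + 3·731 (−51 from intervention) = 1741
  Q = 248 + 6·127 + 2·731 + 6·1741 = 12918
  W = 216 − 127 + 3·1741 − 12918 = -7606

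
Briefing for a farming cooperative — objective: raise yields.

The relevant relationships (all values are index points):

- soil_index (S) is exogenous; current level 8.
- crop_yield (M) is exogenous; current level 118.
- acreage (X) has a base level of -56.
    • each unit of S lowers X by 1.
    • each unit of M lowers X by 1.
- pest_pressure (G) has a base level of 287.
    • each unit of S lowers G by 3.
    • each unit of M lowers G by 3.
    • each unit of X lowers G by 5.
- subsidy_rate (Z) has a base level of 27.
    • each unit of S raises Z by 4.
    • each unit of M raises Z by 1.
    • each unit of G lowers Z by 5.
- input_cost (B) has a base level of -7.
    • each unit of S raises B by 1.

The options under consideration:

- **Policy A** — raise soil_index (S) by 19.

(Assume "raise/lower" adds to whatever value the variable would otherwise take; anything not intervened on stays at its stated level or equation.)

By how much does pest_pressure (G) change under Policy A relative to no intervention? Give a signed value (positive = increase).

Baseline:
  S = 8
  M = 118
  X = -56 − 8 − 118 = -182
  G = 287 − 3·8 − 3·118 − 5·(-182) = 819
Policy A (S + 19):
  S = 8 + 19 = 27
  M = 118
  X = -56 − 27 − 118 = -201
  G = 287 − 3·27 − 3·118 − 5·(-201) = 857
Change in G: 857 − 819 = 38

38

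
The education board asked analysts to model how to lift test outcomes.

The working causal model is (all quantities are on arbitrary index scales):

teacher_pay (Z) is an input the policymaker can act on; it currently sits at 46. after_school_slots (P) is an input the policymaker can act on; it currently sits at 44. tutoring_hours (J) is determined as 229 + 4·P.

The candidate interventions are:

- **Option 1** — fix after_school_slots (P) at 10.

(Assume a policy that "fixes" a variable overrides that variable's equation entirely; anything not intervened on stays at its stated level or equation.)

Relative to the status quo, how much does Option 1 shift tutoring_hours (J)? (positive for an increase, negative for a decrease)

-136

Baseline:
  P = 44
  J = 229 + 4·44 = 405
Option 1 (P := 10):
  P = 10
  J = 229 + 4·10 = 269
Change in J: 269 − 405 = -136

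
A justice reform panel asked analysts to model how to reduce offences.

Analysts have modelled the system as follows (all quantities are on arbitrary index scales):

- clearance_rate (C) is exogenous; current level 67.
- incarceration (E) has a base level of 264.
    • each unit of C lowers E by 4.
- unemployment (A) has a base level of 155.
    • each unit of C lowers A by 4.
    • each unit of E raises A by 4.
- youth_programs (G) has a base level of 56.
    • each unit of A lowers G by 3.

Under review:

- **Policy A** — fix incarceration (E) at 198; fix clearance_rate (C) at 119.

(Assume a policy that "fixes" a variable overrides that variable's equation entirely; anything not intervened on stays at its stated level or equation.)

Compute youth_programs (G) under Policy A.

-1357

Policy A (E := 198, C := 119):
  C = 119
  E = 198
  A = 155 − 4·119 + 4·198 = 471
  G = 56 − 3·471 = -1357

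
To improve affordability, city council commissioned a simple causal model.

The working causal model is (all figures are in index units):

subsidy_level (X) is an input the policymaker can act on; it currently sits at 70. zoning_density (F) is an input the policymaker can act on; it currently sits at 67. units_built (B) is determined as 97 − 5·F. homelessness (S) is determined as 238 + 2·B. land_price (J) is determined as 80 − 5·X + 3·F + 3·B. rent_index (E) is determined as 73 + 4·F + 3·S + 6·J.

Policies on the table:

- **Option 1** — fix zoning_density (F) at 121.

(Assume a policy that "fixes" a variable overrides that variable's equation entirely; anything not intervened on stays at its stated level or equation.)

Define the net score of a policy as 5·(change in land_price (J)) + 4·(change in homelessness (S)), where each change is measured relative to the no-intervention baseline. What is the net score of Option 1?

-5400

Baseline:
  X = 70
  F = 67
  B = 97 − 5·67 = -238
  S = 238 + 2·(-238) = -238
  J = 80 − 5·70 + 3·67 + 3·(-238) = -783
Option 1 (F := 121):
  X = 70
  F = 121
  B = 97 − 5·121 = -508
  S = 238 + 2·(-508) = -778
  J = 80 − 5·70 + 3·121 + 3·(-508) = -1431
ΔJ = -1431 − (-783) = -648; ΔS = -778 − (-238) = -540
Score = 5·(-648) + 4·(-540) = -5400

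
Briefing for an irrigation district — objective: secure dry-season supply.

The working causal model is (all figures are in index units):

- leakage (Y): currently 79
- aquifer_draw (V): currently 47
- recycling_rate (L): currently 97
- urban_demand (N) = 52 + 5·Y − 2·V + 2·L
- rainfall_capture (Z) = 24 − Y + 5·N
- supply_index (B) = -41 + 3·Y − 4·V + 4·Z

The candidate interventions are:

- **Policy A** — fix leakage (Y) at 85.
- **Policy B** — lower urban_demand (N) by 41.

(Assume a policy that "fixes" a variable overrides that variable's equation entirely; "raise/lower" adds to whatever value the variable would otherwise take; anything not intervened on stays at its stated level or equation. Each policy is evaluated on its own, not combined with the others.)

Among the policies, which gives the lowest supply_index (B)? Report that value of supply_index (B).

Policy A (Y := 85):
  Y = 85
  V = 47
  L = 97
  N = 52 + 5·85 − 2·47 + 2·97 = 577
  Z = 24 − 85 + 5·577 = 2824
  B = -41 + 3·85 − 4·47 + 4·2824 = 11322
Policy B (N − 41):
  Y = 79
  V = 47
  L = 97
  N = 52 + 5·79 − 2·47 + 2·97 (−41 from intervention) = 506
  Z = 24 − 79 + 5·506 = 2475
  B = -41 + 3·79 − 4·47 + 4·2475 = 9908
Comparing — Policy A: B=11322, Policy B: B=9908. Lowest is 9908 (Policy B).

9908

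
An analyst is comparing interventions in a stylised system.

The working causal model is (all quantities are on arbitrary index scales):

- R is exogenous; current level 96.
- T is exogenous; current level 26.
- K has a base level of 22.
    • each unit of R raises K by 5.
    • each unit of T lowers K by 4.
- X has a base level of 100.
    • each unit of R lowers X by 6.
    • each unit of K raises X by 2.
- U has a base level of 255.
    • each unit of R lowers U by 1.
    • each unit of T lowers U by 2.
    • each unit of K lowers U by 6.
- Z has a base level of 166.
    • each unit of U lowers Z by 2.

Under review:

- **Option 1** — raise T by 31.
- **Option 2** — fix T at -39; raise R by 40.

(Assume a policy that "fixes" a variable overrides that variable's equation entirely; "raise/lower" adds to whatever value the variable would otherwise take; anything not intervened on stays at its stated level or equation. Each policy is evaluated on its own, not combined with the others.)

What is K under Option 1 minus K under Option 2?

Option 1 (T + 31):
  R = 96
  T = 26 + 31 = 57
  K = 22 + 5·96 − 4·57 = 274
Option 2 (T := -39, R + 40):
  R = 96 + 40 = 136
  T = -39
  K = 22 + 5·136 − 4·(-39) = 858
K: 274 − 858 = -584

-584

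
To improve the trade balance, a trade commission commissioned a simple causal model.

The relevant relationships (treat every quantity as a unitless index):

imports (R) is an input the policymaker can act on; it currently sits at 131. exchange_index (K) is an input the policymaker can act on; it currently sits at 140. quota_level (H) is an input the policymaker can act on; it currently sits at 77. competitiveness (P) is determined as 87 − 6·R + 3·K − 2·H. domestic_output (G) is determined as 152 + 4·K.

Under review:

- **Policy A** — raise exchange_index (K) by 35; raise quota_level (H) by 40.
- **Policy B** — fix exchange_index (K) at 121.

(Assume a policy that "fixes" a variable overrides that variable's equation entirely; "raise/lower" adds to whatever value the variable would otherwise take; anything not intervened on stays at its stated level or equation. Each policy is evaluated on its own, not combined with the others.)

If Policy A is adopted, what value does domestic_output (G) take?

Policy A (K + 35, H + 40):
  K = 140 + 35 = 175
  G = 152 + 4·175 = 852

852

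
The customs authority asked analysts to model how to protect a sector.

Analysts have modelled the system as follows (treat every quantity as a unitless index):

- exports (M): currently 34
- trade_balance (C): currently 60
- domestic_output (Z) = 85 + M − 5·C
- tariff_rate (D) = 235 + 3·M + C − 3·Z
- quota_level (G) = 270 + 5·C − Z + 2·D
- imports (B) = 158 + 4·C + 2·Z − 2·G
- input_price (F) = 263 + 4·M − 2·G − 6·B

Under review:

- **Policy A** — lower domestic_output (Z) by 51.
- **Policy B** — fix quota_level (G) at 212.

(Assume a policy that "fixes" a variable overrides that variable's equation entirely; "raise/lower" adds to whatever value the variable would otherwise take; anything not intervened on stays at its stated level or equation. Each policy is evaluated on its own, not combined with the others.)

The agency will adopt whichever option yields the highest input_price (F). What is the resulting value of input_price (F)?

Policy A (Z − 51):
  M = 34
  C = 60
  Z = 85 + 34 − 5·60 (−51 from intervention) = -232
  D = 235 + 3·34 + 60 − 3·(-232) = 1093
  G = 270 + 5·60 − (-232) + 2·1093 = 2988
  B = 158 + 4·60 + 2·(-232) − 2·2988 = -6042
  F = 263 + 4·34 − 2·2988 − 6·(-6042) = 30675
Policy B (G := 212):
  M = 34
  C = 60
  Z = 85 + 34 − 5·60 = -181
  D = 235 + 3·34 + 60 − 3·(-181) = 940
  G = 212
  B = 158 + 4·60 + 2·(-181) − 2·212 = -388
  F = 263 + 4·34 − 2·212 − 6·(-388) = 2303
Comparing — Policy A: F=30675, Policy B: F=2303. Highest is 30675 (Policy A).

30675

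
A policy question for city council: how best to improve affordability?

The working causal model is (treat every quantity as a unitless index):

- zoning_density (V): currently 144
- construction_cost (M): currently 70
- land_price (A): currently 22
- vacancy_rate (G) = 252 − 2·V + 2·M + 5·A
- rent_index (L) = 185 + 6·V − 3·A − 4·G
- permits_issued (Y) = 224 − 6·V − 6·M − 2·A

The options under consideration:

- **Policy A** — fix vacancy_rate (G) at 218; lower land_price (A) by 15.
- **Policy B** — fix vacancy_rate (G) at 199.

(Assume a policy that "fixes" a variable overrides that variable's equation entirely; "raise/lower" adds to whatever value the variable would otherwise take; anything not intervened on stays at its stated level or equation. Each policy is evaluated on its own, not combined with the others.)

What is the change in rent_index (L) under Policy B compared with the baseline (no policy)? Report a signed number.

Baseline:
  V = 144
  M = 70
  A = 22
  G = 252 − 2·144 + 2·70 + 5·22 = 214
  L = 185 + 6·144 − 3·22 − 4·214 = 127
Policy B (G := 199):
  V = 144
  M = 70
  A = 22
  G = 199
  L = 185 + 6·144 − 3·22 − 4·199 = 187
Change in L: 187 − 127 = 60

60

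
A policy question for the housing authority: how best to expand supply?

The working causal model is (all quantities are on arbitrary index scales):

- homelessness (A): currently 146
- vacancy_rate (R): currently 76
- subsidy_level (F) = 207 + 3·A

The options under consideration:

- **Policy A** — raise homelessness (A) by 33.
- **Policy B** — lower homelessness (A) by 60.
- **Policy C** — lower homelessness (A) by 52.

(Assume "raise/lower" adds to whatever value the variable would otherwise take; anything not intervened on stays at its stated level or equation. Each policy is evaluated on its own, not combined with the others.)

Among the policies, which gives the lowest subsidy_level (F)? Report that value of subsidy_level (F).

Policy A (A + 33):
  A = 146 + 33 = 179
  F = 207 + 3·179 = 744
Policy B (A − 60):
  A = 146 − 60 = 86
  F = 207 + 3·86 = 465
Policy C (A − 52):
  A = 146 − 52 = 94
  F = 207 + 3·94 = 489
Comparing — Policy A: F=744, Policy B: F=465, Policy C: F=489. Lowest is 465 (Policy B).

465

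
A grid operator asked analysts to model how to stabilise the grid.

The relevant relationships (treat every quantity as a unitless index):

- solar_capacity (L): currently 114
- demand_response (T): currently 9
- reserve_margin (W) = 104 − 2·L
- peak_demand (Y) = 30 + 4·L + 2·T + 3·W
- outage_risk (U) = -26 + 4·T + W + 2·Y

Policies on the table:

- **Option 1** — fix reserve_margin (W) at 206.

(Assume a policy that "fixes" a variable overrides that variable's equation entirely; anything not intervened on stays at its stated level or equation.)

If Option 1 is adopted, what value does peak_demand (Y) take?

1122

Option 1 (W := 206):
  L = 114
  T = 9
  W = 206
  Y = 30 + 4·114 + 2·9 + 3·206 = 1122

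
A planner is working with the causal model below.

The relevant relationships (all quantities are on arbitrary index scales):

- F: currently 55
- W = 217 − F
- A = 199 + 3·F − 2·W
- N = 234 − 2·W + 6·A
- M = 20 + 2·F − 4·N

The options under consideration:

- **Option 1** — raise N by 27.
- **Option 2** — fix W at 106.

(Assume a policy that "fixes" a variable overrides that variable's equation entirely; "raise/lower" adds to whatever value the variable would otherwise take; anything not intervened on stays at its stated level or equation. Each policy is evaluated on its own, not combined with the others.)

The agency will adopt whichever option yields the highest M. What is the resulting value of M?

Option 1 (N + 27):
  F = 55
  W = 217 − 55 = 162
  A = 199 + 3·55 − 2·162 = 40
  N = 234 − 2·162 + 6·40 (+27 from intervention) = 177
  M = 20 + 2·55 − 4·177 = -578
Option 2 (W := 106):
  F = 55
  W = 106
  A = 199 + 3·55 − 2·106 = 152
  N = 234 − 2·106 + 6·152 = 934
  M = 20 + 2·55 − 4·934 = -3606
Comparing — Option 1: M=-578, Option 2: M=-3606. Highest is -578 (Option 1).

-578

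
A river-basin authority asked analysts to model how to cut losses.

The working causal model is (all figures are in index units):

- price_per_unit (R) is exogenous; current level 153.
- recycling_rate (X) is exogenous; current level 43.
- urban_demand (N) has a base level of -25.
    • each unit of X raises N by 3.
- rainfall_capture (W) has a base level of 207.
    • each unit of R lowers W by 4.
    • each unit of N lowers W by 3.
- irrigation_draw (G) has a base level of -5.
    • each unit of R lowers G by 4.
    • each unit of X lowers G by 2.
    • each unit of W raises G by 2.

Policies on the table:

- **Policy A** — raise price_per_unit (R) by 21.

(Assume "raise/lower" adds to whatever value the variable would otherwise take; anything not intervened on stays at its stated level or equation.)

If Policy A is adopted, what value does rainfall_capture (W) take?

Policy A (R + 21):
  R = 153 + 21 = 174
  X = 43
  N = -25 + 3·43 = 104
  W = 207 − 4·174 − 3·104 = -801

-801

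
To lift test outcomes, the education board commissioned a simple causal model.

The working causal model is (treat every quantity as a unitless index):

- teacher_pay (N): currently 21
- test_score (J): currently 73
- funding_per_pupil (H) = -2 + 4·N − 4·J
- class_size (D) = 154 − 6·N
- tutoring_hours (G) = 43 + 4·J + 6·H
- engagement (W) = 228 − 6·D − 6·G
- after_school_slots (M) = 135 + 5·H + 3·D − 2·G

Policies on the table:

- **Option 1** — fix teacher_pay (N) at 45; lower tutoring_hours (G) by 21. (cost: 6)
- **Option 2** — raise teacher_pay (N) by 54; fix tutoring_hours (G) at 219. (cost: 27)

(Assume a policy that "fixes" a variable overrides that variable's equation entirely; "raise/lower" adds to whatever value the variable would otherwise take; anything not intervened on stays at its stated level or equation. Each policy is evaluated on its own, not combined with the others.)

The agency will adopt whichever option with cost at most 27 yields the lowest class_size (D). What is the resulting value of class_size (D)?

-296

Option 1 (N := 45, G − 21):
  N = 45
  D = 154 − 6·45 = -116
Option 2 (N + 54, G := 219):
  N = 21 + 54 = 75
  D = 154 − 6·75 = -296
Comparing — Option 1: D=-116, Option 2: D=-296. Lowest is -296 (Option 2).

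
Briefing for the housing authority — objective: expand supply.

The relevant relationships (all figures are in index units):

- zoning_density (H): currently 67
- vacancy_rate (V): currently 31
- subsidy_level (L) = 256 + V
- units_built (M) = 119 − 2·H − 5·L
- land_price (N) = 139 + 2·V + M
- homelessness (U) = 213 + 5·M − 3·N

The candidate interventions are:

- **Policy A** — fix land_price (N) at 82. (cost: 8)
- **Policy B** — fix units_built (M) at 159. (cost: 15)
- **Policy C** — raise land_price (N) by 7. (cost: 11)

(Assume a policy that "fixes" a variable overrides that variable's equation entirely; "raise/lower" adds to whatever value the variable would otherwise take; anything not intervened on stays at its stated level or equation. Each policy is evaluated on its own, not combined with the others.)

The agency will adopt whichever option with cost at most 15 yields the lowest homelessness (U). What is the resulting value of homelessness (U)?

Policy A (N := 82):
  H = 67
  V = 31
  L = 256 + 31 = 287
  M = 119 − 2·67 − 5·287 = -1450
  N = 82
  U = 213 + 5·(-1450) − 3·82 = -7283
Policy B (M := 159):
  H = 67
  V = 31
  L = 256 + 31 = 287
  M = 159
  N = 139 + 2·31 + 159 = 360
  U = 213 + 5·159 − 3·360 = -72
Policy C (N + 7):
  H = 67
  V = 31
  L = 256 + 31 = 287
  M = 119 − 2·67 − 5·287 = -1450
  N = 139 + 2·31 + (-1450) (+7 from intervention) = -1242
  U = 213 + 5·(-1450) − 3·(-1242) = -3311
Comparing — Policy A: U=-7283, Policy B: U=-72, Policy C: U=-3311. Lowest is -7283 (Policy A).

-7283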